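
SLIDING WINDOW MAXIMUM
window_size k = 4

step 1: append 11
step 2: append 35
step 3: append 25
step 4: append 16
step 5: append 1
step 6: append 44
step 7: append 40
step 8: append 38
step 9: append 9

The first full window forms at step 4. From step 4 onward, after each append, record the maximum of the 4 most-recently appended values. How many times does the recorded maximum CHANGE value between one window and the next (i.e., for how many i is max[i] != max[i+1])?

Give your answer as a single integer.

Answer: 1

Derivation:
step 1: append 11 -> window=[11] (not full yet)
step 2: append 35 -> window=[11, 35] (not full yet)
step 3: append 25 -> window=[11, 35, 25] (not full yet)
step 4: append 16 -> window=[11, 35, 25, 16] -> max=35
step 5: append 1 -> window=[35, 25, 16, 1] -> max=35
step 6: append 44 -> window=[25, 16, 1, 44] -> max=44
step 7: append 40 -> window=[16, 1, 44, 40] -> max=44
step 8: append 38 -> window=[1, 44, 40, 38] -> max=44
step 9: append 9 -> window=[44, 40, 38, 9] -> max=44
Recorded maximums: 35 35 44 44 44 44
Changes between consecutive maximums: 1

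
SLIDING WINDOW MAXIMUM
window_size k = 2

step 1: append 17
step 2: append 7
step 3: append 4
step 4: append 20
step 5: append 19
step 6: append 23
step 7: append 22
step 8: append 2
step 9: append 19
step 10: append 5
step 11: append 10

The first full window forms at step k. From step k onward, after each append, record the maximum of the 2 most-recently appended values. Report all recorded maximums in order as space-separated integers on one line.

step 1: append 17 -> window=[17] (not full yet)
step 2: append 7 -> window=[17, 7] -> max=17
step 3: append 4 -> window=[7, 4] -> max=7
step 4: append 20 -> window=[4, 20] -> max=20
step 5: append 19 -> window=[20, 19] -> max=20
step 6: append 23 -> window=[19, 23] -> max=23
step 7: append 22 -> window=[23, 22] -> max=23
step 8: append 2 -> window=[22, 2] -> max=22
step 9: append 19 -> window=[2, 19] -> max=19
step 10: append 5 -> window=[19, 5] -> max=19
step 11: append 10 -> window=[5, 10] -> max=10

Answer: 17 7 20 20 23 23 22 19 19 10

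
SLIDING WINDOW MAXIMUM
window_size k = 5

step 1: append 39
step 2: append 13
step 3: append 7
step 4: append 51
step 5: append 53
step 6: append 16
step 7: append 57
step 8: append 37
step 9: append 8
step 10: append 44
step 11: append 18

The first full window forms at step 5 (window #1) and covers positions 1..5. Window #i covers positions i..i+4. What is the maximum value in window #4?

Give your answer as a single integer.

step 1: append 39 -> window=[39] (not full yet)
step 2: append 13 -> window=[39, 13] (not full yet)
step 3: append 7 -> window=[39, 13, 7] (not full yet)
step 4: append 51 -> window=[39, 13, 7, 51] (not full yet)
step 5: append 53 -> window=[39, 13, 7, 51, 53] -> max=53
step 6: append 16 -> window=[13, 7, 51, 53, 16] -> max=53
step 7: append 57 -> window=[7, 51, 53, 16, 57] -> max=57
step 8: append 37 -> window=[51, 53, 16, 57, 37] -> max=57
Window #4 max = 57

Answer: 57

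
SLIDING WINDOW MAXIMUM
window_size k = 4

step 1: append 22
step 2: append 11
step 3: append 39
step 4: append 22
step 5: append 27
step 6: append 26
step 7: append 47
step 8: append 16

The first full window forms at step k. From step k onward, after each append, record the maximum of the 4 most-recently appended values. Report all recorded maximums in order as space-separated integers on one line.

step 1: append 22 -> window=[22] (not full yet)
step 2: append 11 -> window=[22, 11] (not full yet)
step 3: append 39 -> window=[22, 11, 39] (not full yet)
step 4: append 22 -> window=[22, 11, 39, 22] -> max=39
step 5: append 27 -> window=[11, 39, 22, 27] -> max=39
step 6: append 26 -> window=[39, 22, 27, 26] -> max=39
step 7: append 47 -> window=[22, 27, 26, 47] -> max=47
step 8: append 16 -> window=[27, 26, 47, 16] -> max=47

Answer: 39 39 39 47 47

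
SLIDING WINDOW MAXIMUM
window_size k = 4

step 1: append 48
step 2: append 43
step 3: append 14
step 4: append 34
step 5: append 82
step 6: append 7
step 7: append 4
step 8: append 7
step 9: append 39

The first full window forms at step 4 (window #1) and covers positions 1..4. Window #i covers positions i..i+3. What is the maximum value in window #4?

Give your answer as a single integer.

step 1: append 48 -> window=[48] (not full yet)
step 2: append 43 -> window=[48, 43] (not full yet)
step 3: append 14 -> window=[48, 43, 14] (not full yet)
step 4: append 34 -> window=[48, 43, 14, 34] -> max=48
step 5: append 82 -> window=[43, 14, 34, 82] -> max=82
step 6: append 7 -> window=[14, 34, 82, 7] -> max=82
step 7: append 4 -> window=[34, 82, 7, 4] -> max=82
Window #4 max = 82

Answer: 82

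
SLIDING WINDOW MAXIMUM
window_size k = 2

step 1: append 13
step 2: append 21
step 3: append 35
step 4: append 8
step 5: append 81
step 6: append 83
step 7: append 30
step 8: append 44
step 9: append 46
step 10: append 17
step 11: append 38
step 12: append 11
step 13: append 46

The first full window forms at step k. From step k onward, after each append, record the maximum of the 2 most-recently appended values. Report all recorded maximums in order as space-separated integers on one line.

Answer: 21 35 35 81 83 83 44 46 46 38 38 46

Derivation:
step 1: append 13 -> window=[13] (not full yet)
step 2: append 21 -> window=[13, 21] -> max=21
step 3: append 35 -> window=[21, 35] -> max=35
step 4: append 8 -> window=[35, 8] -> max=35
step 5: append 81 -> window=[8, 81] -> max=81
step 6: append 83 -> window=[81, 83] -> max=83
step 7: append 30 -> window=[83, 30] -> max=83
step 8: append 44 -> window=[30, 44] -> max=44
step 9: append 46 -> window=[44, 46] -> max=46
step 10: append 17 -> window=[46, 17] -> max=46
step 11: append 38 -> window=[17, 38] -> max=38
step 12: append 11 -> window=[38, 11] -> max=38
step 13: append 46 -> window=[11, 46] -> max=46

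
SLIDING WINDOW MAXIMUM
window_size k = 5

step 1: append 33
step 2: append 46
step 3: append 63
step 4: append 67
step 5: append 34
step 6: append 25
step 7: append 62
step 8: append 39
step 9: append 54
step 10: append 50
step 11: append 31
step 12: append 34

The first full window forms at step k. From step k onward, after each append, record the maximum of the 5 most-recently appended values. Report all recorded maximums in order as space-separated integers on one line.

Answer: 67 67 67 67 62 62 62 54

Derivation:
step 1: append 33 -> window=[33] (not full yet)
step 2: append 46 -> window=[33, 46] (not full yet)
step 3: append 63 -> window=[33, 46, 63] (not full yet)
step 4: append 67 -> window=[33, 46, 63, 67] (not full yet)
step 5: append 34 -> window=[33, 46, 63, 67, 34] -> max=67
step 6: append 25 -> window=[46, 63, 67, 34, 25] -> max=67
step 7: append 62 -> window=[63, 67, 34, 25, 62] -> max=67
step 8: append 39 -> window=[67, 34, 25, 62, 39] -> max=67
step 9: append 54 -> window=[34, 25, 62, 39, 54] -> max=62
step 10: append 50 -> window=[25, 62, 39, 54, 50] -> max=62
step 11: append 31 -> window=[62, 39, 54, 50, 31] -> max=62
step 12: append 34 -> window=[39, 54, 50, 31, 34] -> max=54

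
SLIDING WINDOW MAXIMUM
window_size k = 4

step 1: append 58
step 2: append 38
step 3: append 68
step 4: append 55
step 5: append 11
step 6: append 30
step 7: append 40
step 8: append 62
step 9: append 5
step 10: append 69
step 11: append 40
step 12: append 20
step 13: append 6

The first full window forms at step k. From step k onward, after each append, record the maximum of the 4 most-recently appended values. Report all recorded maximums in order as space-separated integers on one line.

Answer: 68 68 68 55 62 62 69 69 69 69

Derivation:
step 1: append 58 -> window=[58] (not full yet)
step 2: append 38 -> window=[58, 38] (not full yet)
step 3: append 68 -> window=[58, 38, 68] (not full yet)
step 4: append 55 -> window=[58, 38, 68, 55] -> max=68
step 5: append 11 -> window=[38, 68, 55, 11] -> max=68
step 6: append 30 -> window=[68, 55, 11, 30] -> max=68
step 7: append 40 -> window=[55, 11, 30, 40] -> max=55
step 8: append 62 -> window=[11, 30, 40, 62] -> max=62
step 9: append 5 -> window=[30, 40, 62, 5] -> max=62
step 10: append 69 -> window=[40, 62, 5, 69] -> max=69
step 11: append 40 -> window=[62, 5, 69, 40] -> max=69
step 12: append 20 -> window=[5, 69, 40, 20] -> max=69
step 13: append 6 -> window=[69, 40, 20, 6] -> max=69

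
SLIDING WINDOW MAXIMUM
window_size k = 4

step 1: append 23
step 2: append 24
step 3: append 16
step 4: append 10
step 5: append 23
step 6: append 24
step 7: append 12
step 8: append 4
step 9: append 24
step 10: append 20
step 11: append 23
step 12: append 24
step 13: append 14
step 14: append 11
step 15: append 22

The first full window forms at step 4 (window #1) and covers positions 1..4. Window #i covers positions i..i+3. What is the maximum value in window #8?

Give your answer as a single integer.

Answer: 24

Derivation:
step 1: append 23 -> window=[23] (not full yet)
step 2: append 24 -> window=[23, 24] (not full yet)
step 3: append 16 -> window=[23, 24, 16] (not full yet)
step 4: append 10 -> window=[23, 24, 16, 10] -> max=24
step 5: append 23 -> window=[24, 16, 10, 23] -> max=24
step 6: append 24 -> window=[16, 10, 23, 24] -> max=24
step 7: append 12 -> window=[10, 23, 24, 12] -> max=24
step 8: append 4 -> window=[23, 24, 12, 4] -> max=24
step 9: append 24 -> window=[24, 12, 4, 24] -> max=24
step 10: append 20 -> window=[12, 4, 24, 20] -> max=24
step 11: append 23 -> window=[4, 24, 20, 23] -> max=24
Window #8 max = 24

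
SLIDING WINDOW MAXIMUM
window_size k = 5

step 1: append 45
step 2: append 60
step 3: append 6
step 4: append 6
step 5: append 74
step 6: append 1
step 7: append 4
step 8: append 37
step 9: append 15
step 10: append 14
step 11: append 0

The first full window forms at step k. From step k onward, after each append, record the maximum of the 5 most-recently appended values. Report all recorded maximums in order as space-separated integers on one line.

Answer: 74 74 74 74 74 37 37

Derivation:
step 1: append 45 -> window=[45] (not full yet)
step 2: append 60 -> window=[45, 60] (not full yet)
step 3: append 6 -> window=[45, 60, 6] (not full yet)
step 4: append 6 -> window=[45, 60, 6, 6] (not full yet)
step 5: append 74 -> window=[45, 60, 6, 6, 74] -> max=74
step 6: append 1 -> window=[60, 6, 6, 74, 1] -> max=74
step 7: append 4 -> window=[6, 6, 74, 1, 4] -> max=74
step 8: append 37 -> window=[6, 74, 1, 4, 37] -> max=74
step 9: append 15 -> window=[74, 1, 4, 37, 15] -> max=74
step 10: append 14 -> window=[1, 4, 37, 15, 14] -> max=37
step 11: append 0 -> window=[4, 37, 15, 14, 0] -> max=37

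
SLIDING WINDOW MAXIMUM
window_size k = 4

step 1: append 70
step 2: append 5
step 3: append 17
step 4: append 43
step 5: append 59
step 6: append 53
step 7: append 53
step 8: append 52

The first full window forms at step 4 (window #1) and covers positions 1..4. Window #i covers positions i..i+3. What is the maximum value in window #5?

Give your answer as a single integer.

Answer: 59

Derivation:
step 1: append 70 -> window=[70] (not full yet)
step 2: append 5 -> window=[70, 5] (not full yet)
step 3: append 17 -> window=[70, 5, 17] (not full yet)
step 4: append 43 -> window=[70, 5, 17, 43] -> max=70
step 5: append 59 -> window=[5, 17, 43, 59] -> max=59
step 6: append 53 -> window=[17, 43, 59, 53] -> max=59
step 7: append 53 -> window=[43, 59, 53, 53] -> max=59
step 8: append 52 -> window=[59, 53, 53, 52] -> max=59
Window #5 max = 59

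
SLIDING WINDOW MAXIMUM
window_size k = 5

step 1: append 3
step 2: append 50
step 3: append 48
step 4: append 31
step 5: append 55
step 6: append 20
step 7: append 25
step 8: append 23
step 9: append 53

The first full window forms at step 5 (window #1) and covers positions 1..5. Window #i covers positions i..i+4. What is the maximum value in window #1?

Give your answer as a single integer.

Answer: 55

Derivation:
step 1: append 3 -> window=[3] (not full yet)
step 2: append 50 -> window=[3, 50] (not full yet)
step 3: append 48 -> window=[3, 50, 48] (not full yet)
step 4: append 31 -> window=[3, 50, 48, 31] (not full yet)
step 5: append 55 -> window=[3, 50, 48, 31, 55] -> max=55
Window #1 max = 55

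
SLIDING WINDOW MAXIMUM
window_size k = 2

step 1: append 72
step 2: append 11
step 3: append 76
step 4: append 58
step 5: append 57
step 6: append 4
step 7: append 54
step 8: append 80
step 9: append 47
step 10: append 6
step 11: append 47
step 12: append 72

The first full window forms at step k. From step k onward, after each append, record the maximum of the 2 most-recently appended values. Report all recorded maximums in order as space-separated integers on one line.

step 1: append 72 -> window=[72] (not full yet)
step 2: append 11 -> window=[72, 11] -> max=72
step 3: append 76 -> window=[11, 76] -> max=76
step 4: append 58 -> window=[76, 58] -> max=76
step 5: append 57 -> window=[58, 57] -> max=58
step 6: append 4 -> window=[57, 4] -> max=57
step 7: append 54 -> window=[4, 54] -> max=54
step 8: append 80 -> window=[54, 80] -> max=80
step 9: append 47 -> window=[80, 47] -> max=80
step 10: append 6 -> window=[47, 6] -> max=47
step 11: append 47 -> window=[6, 47] -> max=47
step 12: append 72 -> window=[47, 72] -> max=72

Answer: 72 76 76 58 57 54 80 80 47 47 72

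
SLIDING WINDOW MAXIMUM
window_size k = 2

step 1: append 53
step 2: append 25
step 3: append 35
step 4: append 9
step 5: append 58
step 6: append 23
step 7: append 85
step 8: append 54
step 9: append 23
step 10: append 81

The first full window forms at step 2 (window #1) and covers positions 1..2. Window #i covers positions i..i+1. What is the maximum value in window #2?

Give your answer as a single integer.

step 1: append 53 -> window=[53] (not full yet)
step 2: append 25 -> window=[53, 25] -> max=53
step 3: append 35 -> window=[25, 35] -> max=35
Window #2 max = 35

Answer: 35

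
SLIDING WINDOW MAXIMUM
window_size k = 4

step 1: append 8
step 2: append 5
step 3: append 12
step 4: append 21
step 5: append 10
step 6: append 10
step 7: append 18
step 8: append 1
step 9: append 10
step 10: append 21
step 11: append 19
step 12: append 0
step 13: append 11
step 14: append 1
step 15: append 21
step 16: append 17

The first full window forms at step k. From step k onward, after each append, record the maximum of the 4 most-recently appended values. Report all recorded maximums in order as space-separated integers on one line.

step 1: append 8 -> window=[8] (not full yet)
step 2: append 5 -> window=[8, 5] (not full yet)
step 3: append 12 -> window=[8, 5, 12] (not full yet)
step 4: append 21 -> window=[8, 5, 12, 21] -> max=21
step 5: append 10 -> window=[5, 12, 21, 10] -> max=21
step 6: append 10 -> window=[12, 21, 10, 10] -> max=21
step 7: append 18 -> window=[21, 10, 10, 18] -> max=21
step 8: append 1 -> window=[10, 10, 18, 1] -> max=18
step 9: append 10 -> window=[10, 18, 1, 10] -> max=18
step 10: append 21 -> window=[18, 1, 10, 21] -> max=21
step 11: append 19 -> window=[1, 10, 21, 19] -> max=21
step 12: append 0 -> window=[10, 21, 19, 0] -> max=21
step 13: append 11 -> window=[21, 19, 0, 11] -> max=21
step 14: append 1 -> window=[19, 0, 11, 1] -> max=19
step 15: append 21 -> window=[0, 11, 1, 21] -> max=21
step 16: append 17 -> window=[11, 1, 21, 17] -> max=21

Answer: 21 21 21 21 18 18 21 21 21 21 19 21 21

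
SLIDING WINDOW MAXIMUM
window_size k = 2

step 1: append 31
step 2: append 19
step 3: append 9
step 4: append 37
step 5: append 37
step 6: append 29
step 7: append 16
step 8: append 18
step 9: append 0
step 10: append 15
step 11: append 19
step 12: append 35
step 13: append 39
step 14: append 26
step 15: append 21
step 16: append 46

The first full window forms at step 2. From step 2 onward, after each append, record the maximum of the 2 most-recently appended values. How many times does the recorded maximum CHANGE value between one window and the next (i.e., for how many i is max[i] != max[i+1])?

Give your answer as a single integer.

Answer: 10

Derivation:
step 1: append 31 -> window=[31] (not full yet)
step 2: append 19 -> window=[31, 19] -> max=31
step 3: append 9 -> window=[19, 9] -> max=19
step 4: append 37 -> window=[9, 37] -> max=37
step 5: append 37 -> window=[37, 37] -> max=37
step 6: append 29 -> window=[37, 29] -> max=37
step 7: append 16 -> window=[29, 16] -> max=29
step 8: append 18 -> window=[16, 18] -> max=18
step 9: append 0 -> window=[18, 0] -> max=18
step 10: append 15 -> window=[0, 15] -> max=15
step 11: append 19 -> window=[15, 19] -> max=19
step 12: append 35 -> window=[19, 35] -> max=35
step 13: append 39 -> window=[35, 39] -> max=39
step 14: append 26 -> window=[39, 26] -> max=39
step 15: append 21 -> window=[26, 21] -> max=26
step 16: append 46 -> window=[21, 46] -> max=46
Recorded maximums: 31 19 37 37 37 29 18 18 15 19 35 39 39 26 46
Changes between consecutive maximums: 10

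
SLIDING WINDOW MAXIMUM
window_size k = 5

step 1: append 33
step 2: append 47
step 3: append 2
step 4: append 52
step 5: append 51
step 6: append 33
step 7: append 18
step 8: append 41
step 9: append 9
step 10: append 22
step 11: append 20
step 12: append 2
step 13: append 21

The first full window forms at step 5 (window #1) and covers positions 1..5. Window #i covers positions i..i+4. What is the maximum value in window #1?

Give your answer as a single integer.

step 1: append 33 -> window=[33] (not full yet)
step 2: append 47 -> window=[33, 47] (not full yet)
step 3: append 2 -> window=[33, 47, 2] (not full yet)
step 4: append 52 -> window=[33, 47, 2, 52] (not full yet)
step 5: append 51 -> window=[33, 47, 2, 52, 51] -> max=52
Window #1 max = 52

Answer: 52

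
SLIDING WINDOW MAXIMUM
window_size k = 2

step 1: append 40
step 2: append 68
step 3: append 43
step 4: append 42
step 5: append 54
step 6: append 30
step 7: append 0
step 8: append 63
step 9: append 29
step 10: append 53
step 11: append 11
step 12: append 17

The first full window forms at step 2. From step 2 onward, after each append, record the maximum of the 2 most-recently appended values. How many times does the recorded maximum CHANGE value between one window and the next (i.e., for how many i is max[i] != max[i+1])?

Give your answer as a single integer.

step 1: append 40 -> window=[40] (not full yet)
step 2: append 68 -> window=[40, 68] -> max=68
step 3: append 43 -> window=[68, 43] -> max=68
step 4: append 42 -> window=[43, 42] -> max=43
step 5: append 54 -> window=[42, 54] -> max=54
step 6: append 30 -> window=[54, 30] -> max=54
step 7: append 0 -> window=[30, 0] -> max=30
step 8: append 63 -> window=[0, 63] -> max=63
step 9: append 29 -> window=[63, 29] -> max=63
step 10: append 53 -> window=[29, 53] -> max=53
step 11: append 11 -> window=[53, 11] -> max=53
step 12: append 17 -> window=[11, 17] -> max=17
Recorded maximums: 68 68 43 54 54 30 63 63 53 53 17
Changes between consecutive maximums: 6

Answer: 6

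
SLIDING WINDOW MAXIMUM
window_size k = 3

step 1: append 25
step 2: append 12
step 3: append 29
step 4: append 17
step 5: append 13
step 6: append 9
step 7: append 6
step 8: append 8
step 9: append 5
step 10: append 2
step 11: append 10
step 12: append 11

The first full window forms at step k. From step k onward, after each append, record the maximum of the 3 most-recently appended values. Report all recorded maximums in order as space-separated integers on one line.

Answer: 29 29 29 17 13 9 8 8 10 11

Derivation:
step 1: append 25 -> window=[25] (not full yet)
step 2: append 12 -> window=[25, 12] (not full yet)
step 3: append 29 -> window=[25, 12, 29] -> max=29
step 4: append 17 -> window=[12, 29, 17] -> max=29
step 5: append 13 -> window=[29, 17, 13] -> max=29
step 6: append 9 -> window=[17, 13, 9] -> max=17
step 7: append 6 -> window=[13, 9, 6] -> max=13
step 8: append 8 -> window=[9, 6, 8] -> max=9
step 9: append 5 -> window=[6, 8, 5] -> max=8
step 10: append 2 -> window=[8, 5, 2] -> max=8
step 11: append 10 -> window=[5, 2, 10] -> max=10
step 12: append 11 -> window=[2, 10, 11] -> max=11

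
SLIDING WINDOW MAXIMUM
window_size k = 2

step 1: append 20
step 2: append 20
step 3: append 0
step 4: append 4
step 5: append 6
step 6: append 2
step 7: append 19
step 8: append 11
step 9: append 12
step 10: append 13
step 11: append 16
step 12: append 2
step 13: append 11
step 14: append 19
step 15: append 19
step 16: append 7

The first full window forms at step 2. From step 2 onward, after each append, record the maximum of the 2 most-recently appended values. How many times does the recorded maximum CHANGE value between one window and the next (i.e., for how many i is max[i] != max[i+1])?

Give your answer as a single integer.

step 1: append 20 -> window=[20] (not full yet)
step 2: append 20 -> window=[20, 20] -> max=20
step 3: append 0 -> window=[20, 0] -> max=20
step 4: append 4 -> window=[0, 4] -> max=4
step 5: append 6 -> window=[4, 6] -> max=6
step 6: append 2 -> window=[6, 2] -> max=6
step 7: append 19 -> window=[2, 19] -> max=19
step 8: append 11 -> window=[19, 11] -> max=19
step 9: append 12 -> window=[11, 12] -> max=12
step 10: append 13 -> window=[12, 13] -> max=13
step 11: append 16 -> window=[13, 16] -> max=16
step 12: append 2 -> window=[16, 2] -> max=16
step 13: append 11 -> window=[2, 11] -> max=11
step 14: append 19 -> window=[11, 19] -> max=19
step 15: append 19 -> window=[19, 19] -> max=19
step 16: append 7 -> window=[19, 7] -> max=19
Recorded maximums: 20 20 4 6 6 19 19 12 13 16 16 11 19 19 19
Changes between consecutive maximums: 8

Answer: 8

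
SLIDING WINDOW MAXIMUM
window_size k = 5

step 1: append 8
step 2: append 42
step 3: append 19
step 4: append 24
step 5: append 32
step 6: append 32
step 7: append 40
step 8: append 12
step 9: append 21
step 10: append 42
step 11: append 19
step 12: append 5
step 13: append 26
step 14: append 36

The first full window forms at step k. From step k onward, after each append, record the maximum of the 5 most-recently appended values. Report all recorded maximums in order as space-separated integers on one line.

Answer: 42 42 40 40 40 42 42 42 42 42

Derivation:
step 1: append 8 -> window=[8] (not full yet)
step 2: append 42 -> window=[8, 42] (not full yet)
step 3: append 19 -> window=[8, 42, 19] (not full yet)
step 4: append 24 -> window=[8, 42, 19, 24] (not full yet)
step 5: append 32 -> window=[8, 42, 19, 24, 32] -> max=42
step 6: append 32 -> window=[42, 19, 24, 32, 32] -> max=42
step 7: append 40 -> window=[19, 24, 32, 32, 40] -> max=40
step 8: append 12 -> window=[24, 32, 32, 40, 12] -> max=40
step 9: append 21 -> window=[32, 32, 40, 12, 21] -> max=40
step 10: append 42 -> window=[32, 40, 12, 21, 42] -> max=42
step 11: append 19 -> window=[40, 12, 21, 42, 19] -> max=42
step 12: append 5 -> window=[12, 21, 42, 19, 5] -> max=42
step 13: append 26 -> window=[21, 42, 19, 5, 26] -> max=42
step 14: append 36 -> window=[42, 19, 5, 26, 36] -> max=42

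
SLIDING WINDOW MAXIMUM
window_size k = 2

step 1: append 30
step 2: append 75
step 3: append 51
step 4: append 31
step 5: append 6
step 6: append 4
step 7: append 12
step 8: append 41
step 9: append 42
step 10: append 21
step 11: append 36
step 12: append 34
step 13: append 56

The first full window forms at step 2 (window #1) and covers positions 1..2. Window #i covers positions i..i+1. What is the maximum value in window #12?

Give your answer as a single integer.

Answer: 56

Derivation:
step 1: append 30 -> window=[30] (not full yet)
step 2: append 75 -> window=[30, 75] -> max=75
step 3: append 51 -> window=[75, 51] -> max=75
step 4: append 31 -> window=[51, 31] -> max=51
step 5: append 6 -> window=[31, 6] -> max=31
step 6: append 4 -> window=[6, 4] -> max=6
step 7: append 12 -> window=[4, 12] -> max=12
step 8: append 41 -> window=[12, 41] -> max=41
step 9: append 42 -> window=[41, 42] -> max=42
step 10: append 21 -> window=[42, 21] -> max=42
step 11: append 36 -> window=[21, 36] -> max=36
step 12: append 34 -> window=[36, 34] -> max=36
step 13: append 56 -> window=[34, 56] -> max=56
Window #12 max = 56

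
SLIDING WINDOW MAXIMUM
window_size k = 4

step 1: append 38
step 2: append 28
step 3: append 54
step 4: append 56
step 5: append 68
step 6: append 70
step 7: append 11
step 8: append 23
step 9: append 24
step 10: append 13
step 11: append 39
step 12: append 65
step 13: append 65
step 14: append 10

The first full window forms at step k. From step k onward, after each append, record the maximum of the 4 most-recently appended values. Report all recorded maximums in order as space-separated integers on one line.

step 1: append 38 -> window=[38] (not full yet)
step 2: append 28 -> window=[38, 28] (not full yet)
step 3: append 54 -> window=[38, 28, 54] (not full yet)
step 4: append 56 -> window=[38, 28, 54, 56] -> max=56
step 5: append 68 -> window=[28, 54, 56, 68] -> max=68
step 6: append 70 -> window=[54, 56, 68, 70] -> max=70
step 7: append 11 -> window=[56, 68, 70, 11] -> max=70
step 8: append 23 -> window=[68, 70, 11, 23] -> max=70
step 9: append 24 -> window=[70, 11, 23, 24] -> max=70
step 10: append 13 -> window=[11, 23, 24, 13] -> max=24
step 11: append 39 -> window=[23, 24, 13, 39] -> max=39
step 12: append 65 -> window=[24, 13, 39, 65] -> max=65
step 13: append 65 -> window=[13, 39, 65, 65] -> max=65
step 14: append 10 -> window=[39, 65, 65, 10] -> max=65

Answer: 56 68 70 70 70 70 24 39 65 65 65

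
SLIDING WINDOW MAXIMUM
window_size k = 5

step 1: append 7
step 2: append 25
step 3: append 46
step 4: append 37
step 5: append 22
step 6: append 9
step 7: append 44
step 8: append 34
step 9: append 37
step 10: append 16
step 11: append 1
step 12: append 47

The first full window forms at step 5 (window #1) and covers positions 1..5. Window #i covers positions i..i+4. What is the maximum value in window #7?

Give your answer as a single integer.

step 1: append 7 -> window=[7] (not full yet)
step 2: append 25 -> window=[7, 25] (not full yet)
step 3: append 46 -> window=[7, 25, 46] (not full yet)
step 4: append 37 -> window=[7, 25, 46, 37] (not full yet)
step 5: append 22 -> window=[7, 25, 46, 37, 22] -> max=46
step 6: append 9 -> window=[25, 46, 37, 22, 9] -> max=46
step 7: append 44 -> window=[46, 37, 22, 9, 44] -> max=46
step 8: append 34 -> window=[37, 22, 9, 44, 34] -> max=44
step 9: append 37 -> window=[22, 9, 44, 34, 37] -> max=44
step 10: append 16 -> window=[9, 44, 34, 37, 16] -> max=44
step 11: append 1 -> window=[44, 34, 37, 16, 1] -> max=44
Window #7 max = 44

Answer: 44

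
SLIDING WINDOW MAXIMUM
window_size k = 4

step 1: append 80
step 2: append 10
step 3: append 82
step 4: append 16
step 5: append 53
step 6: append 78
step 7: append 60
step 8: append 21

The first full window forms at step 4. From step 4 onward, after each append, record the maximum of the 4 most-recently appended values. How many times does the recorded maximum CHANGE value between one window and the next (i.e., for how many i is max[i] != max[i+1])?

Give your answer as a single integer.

Answer: 1

Derivation:
step 1: append 80 -> window=[80] (not full yet)
step 2: append 10 -> window=[80, 10] (not full yet)
step 3: append 82 -> window=[80, 10, 82] (not full yet)
step 4: append 16 -> window=[80, 10, 82, 16] -> max=82
step 5: append 53 -> window=[10, 82, 16, 53] -> max=82
step 6: append 78 -> window=[82, 16, 53, 78] -> max=82
step 7: append 60 -> window=[16, 53, 78, 60] -> max=78
step 8: append 21 -> window=[53, 78, 60, 21] -> max=78
Recorded maximums: 82 82 82 78 78
Changes between consecutive maximums: 1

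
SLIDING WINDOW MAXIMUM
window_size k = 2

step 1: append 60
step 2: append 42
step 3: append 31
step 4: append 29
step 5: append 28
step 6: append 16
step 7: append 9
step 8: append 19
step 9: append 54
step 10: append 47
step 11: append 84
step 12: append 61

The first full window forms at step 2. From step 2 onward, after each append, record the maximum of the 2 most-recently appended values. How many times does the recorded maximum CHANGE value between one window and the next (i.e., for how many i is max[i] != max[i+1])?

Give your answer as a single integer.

Answer: 8

Derivation:
step 1: append 60 -> window=[60] (not full yet)
step 2: append 42 -> window=[60, 42] -> max=60
step 3: append 31 -> window=[42, 31] -> max=42
step 4: append 29 -> window=[31, 29] -> max=31
step 5: append 28 -> window=[29, 28] -> max=29
step 6: append 16 -> window=[28, 16] -> max=28
step 7: append 9 -> window=[16, 9] -> max=16
step 8: append 19 -> window=[9, 19] -> max=19
step 9: append 54 -> window=[19, 54] -> max=54
step 10: append 47 -> window=[54, 47] -> max=54
step 11: append 84 -> window=[47, 84] -> max=84
step 12: append 61 -> window=[84, 61] -> max=84
Recorded maximums: 60 42 31 29 28 16 19 54 54 84 84
Changes between consecutive maximums: 8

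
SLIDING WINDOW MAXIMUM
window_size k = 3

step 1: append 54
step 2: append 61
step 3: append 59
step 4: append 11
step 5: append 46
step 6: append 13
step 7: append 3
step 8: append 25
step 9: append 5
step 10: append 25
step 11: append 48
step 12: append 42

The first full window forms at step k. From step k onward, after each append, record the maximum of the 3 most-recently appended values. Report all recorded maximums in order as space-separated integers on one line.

Answer: 61 61 59 46 46 25 25 25 48 48

Derivation:
step 1: append 54 -> window=[54] (not full yet)
step 2: append 61 -> window=[54, 61] (not full yet)
step 3: append 59 -> window=[54, 61, 59] -> max=61
step 4: append 11 -> window=[61, 59, 11] -> max=61
step 5: append 46 -> window=[59, 11, 46] -> max=59
step 6: append 13 -> window=[11, 46, 13] -> max=46
step 7: append 3 -> window=[46, 13, 3] -> max=46
step 8: append 25 -> window=[13, 3, 25] -> max=25
step 9: append 5 -> window=[3, 25, 5] -> max=25
step 10: append 25 -> window=[25, 5, 25] -> max=25
step 11: append 48 -> window=[5, 25, 48] -> max=48
step 12: append 42 -> window=[25, 48, 42] -> max=48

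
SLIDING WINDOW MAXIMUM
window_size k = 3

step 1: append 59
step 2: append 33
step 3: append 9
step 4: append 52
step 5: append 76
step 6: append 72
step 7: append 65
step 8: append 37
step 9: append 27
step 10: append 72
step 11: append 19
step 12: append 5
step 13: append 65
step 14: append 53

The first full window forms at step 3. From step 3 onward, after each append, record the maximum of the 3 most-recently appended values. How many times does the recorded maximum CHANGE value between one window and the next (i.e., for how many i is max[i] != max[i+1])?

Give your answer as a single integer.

Answer: 6

Derivation:
step 1: append 59 -> window=[59] (not full yet)
step 2: append 33 -> window=[59, 33] (not full yet)
step 3: append 9 -> window=[59, 33, 9] -> max=59
step 4: append 52 -> window=[33, 9, 52] -> max=52
step 5: append 76 -> window=[9, 52, 76] -> max=76
step 6: append 72 -> window=[52, 76, 72] -> max=76
step 7: append 65 -> window=[76, 72, 65] -> max=76
step 8: append 37 -> window=[72, 65, 37] -> max=72
step 9: append 27 -> window=[65, 37, 27] -> max=65
step 10: append 72 -> window=[37, 27, 72] -> max=72
step 11: append 19 -> window=[27, 72, 19] -> max=72
step 12: append 5 -> window=[72, 19, 5] -> max=72
step 13: append 65 -> window=[19, 5, 65] -> max=65
step 14: append 53 -> window=[5, 65, 53] -> max=65
Recorded maximums: 59 52 76 76 76 72 65 72 72 72 65 65
Changes between consecutive maximums: 6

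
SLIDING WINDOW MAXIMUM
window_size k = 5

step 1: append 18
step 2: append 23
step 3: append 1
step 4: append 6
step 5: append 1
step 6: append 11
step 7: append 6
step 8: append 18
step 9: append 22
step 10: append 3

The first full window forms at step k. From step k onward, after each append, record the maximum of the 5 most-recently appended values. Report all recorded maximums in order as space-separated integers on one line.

step 1: append 18 -> window=[18] (not full yet)
step 2: append 23 -> window=[18, 23] (not full yet)
step 3: append 1 -> window=[18, 23, 1] (not full yet)
step 4: append 6 -> window=[18, 23, 1, 6] (not full yet)
step 5: append 1 -> window=[18, 23, 1, 6, 1] -> max=23
step 6: append 11 -> window=[23, 1, 6, 1, 11] -> max=23
step 7: append 6 -> window=[1, 6, 1, 11, 6] -> max=11
step 8: append 18 -> window=[6, 1, 11, 6, 18] -> max=18
step 9: append 22 -> window=[1, 11, 6, 18, 22] -> max=22
step 10: append 3 -> window=[11, 6, 18, 22, 3] -> max=22

Answer: 23 23 11 18 22 22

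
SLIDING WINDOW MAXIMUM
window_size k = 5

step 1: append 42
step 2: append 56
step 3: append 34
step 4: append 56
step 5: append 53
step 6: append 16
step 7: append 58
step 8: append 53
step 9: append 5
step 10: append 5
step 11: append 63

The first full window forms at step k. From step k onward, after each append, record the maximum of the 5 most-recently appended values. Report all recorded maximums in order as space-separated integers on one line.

Answer: 56 56 58 58 58 58 63

Derivation:
step 1: append 42 -> window=[42] (not full yet)
step 2: append 56 -> window=[42, 56] (not full yet)
step 3: append 34 -> window=[42, 56, 34] (not full yet)
step 4: append 56 -> window=[42, 56, 34, 56] (not full yet)
step 5: append 53 -> window=[42, 56, 34, 56, 53] -> max=56
step 6: append 16 -> window=[56, 34, 56, 53, 16] -> max=56
step 7: append 58 -> window=[34, 56, 53, 16, 58] -> max=58
step 8: append 53 -> window=[56, 53, 16, 58, 53] -> max=58
step 9: append 5 -> window=[53, 16, 58, 53, 5] -> max=58
step 10: append 5 -> window=[16, 58, 53, 5, 5] -> max=58
step 11: append 63 -> window=[58, 53, 5, 5, 63] -> max=63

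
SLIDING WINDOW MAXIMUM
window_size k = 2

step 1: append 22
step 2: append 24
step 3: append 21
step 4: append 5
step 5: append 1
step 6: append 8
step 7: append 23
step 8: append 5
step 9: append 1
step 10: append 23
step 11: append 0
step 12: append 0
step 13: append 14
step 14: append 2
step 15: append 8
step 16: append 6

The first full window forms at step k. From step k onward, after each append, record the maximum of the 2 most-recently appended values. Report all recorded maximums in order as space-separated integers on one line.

step 1: append 22 -> window=[22] (not full yet)
step 2: append 24 -> window=[22, 24] -> max=24
step 3: append 21 -> window=[24, 21] -> max=24
step 4: append 5 -> window=[21, 5] -> max=21
step 5: append 1 -> window=[5, 1] -> max=5
step 6: append 8 -> window=[1, 8] -> max=8
step 7: append 23 -> window=[8, 23] -> max=23
step 8: append 5 -> window=[23, 5] -> max=23
step 9: append 1 -> window=[5, 1] -> max=5
step 10: append 23 -> window=[1, 23] -> max=23
step 11: append 0 -> window=[23, 0] -> max=23
step 12: append 0 -> window=[0, 0] -> max=0
step 13: append 14 -> window=[0, 14] -> max=14
step 14: append 2 -> window=[14, 2] -> max=14
step 15: append 8 -> window=[2, 8] -> max=8
step 16: append 6 -> window=[8, 6] -> max=8

Answer: 24 24 21 5 8 23 23 5 23 23 0 14 14 8 8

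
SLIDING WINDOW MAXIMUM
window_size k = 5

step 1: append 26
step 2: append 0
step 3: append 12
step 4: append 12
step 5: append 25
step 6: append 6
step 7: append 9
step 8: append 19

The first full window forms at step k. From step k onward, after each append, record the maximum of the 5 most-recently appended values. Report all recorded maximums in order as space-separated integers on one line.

step 1: append 26 -> window=[26] (not full yet)
step 2: append 0 -> window=[26, 0] (not full yet)
step 3: append 12 -> window=[26, 0, 12] (not full yet)
step 4: append 12 -> window=[26, 0, 12, 12] (not full yet)
step 5: append 25 -> window=[26, 0, 12, 12, 25] -> max=26
step 6: append 6 -> window=[0, 12, 12, 25, 6] -> max=25
step 7: append 9 -> window=[12, 12, 25, 6, 9] -> max=25
step 8: append 19 -> window=[12, 25, 6, 9, 19] -> max=25

Answer: 26 25 25 25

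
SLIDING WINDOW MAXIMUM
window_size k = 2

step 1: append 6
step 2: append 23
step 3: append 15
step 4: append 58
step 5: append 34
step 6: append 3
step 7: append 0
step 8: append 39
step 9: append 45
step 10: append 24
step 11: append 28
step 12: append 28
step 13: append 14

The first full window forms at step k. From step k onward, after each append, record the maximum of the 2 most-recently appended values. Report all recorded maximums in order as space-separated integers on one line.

Answer: 23 23 58 58 34 3 39 45 45 28 28 28

Derivation:
step 1: append 6 -> window=[6] (not full yet)
step 2: append 23 -> window=[6, 23] -> max=23
step 3: append 15 -> window=[23, 15] -> max=23
step 4: append 58 -> window=[15, 58] -> max=58
step 5: append 34 -> window=[58, 34] -> max=58
step 6: append 3 -> window=[34, 3] -> max=34
step 7: append 0 -> window=[3, 0] -> max=3
step 8: append 39 -> window=[0, 39] -> max=39
step 9: append 45 -> window=[39, 45] -> max=45
step 10: append 24 -> window=[45, 24] -> max=45
step 11: append 28 -> window=[24, 28] -> max=28
step 12: append 28 -> window=[28, 28] -> max=28
step 13: append 14 -> window=[28, 14] -> max=28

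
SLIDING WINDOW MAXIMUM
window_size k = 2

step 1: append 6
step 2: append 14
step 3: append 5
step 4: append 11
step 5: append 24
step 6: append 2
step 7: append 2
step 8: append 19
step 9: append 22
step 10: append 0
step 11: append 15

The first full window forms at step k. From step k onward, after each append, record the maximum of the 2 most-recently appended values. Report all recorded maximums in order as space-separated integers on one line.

step 1: append 6 -> window=[6] (not full yet)
step 2: append 14 -> window=[6, 14] -> max=14
step 3: append 5 -> window=[14, 5] -> max=14
step 4: append 11 -> window=[5, 11] -> max=11
step 5: append 24 -> window=[11, 24] -> max=24
step 6: append 2 -> window=[24, 2] -> max=24
step 7: append 2 -> window=[2, 2] -> max=2
step 8: append 19 -> window=[2, 19] -> max=19
step 9: append 22 -> window=[19, 22] -> max=22
step 10: append 0 -> window=[22, 0] -> max=22
step 11: append 15 -> window=[0, 15] -> max=15

Answer: 14 14 11 24 24 2 19 22 22 15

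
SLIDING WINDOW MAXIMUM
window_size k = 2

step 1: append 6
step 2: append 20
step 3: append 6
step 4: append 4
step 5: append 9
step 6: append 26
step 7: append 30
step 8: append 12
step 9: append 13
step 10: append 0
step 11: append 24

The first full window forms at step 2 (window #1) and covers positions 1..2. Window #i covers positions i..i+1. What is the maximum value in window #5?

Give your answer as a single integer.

step 1: append 6 -> window=[6] (not full yet)
step 2: append 20 -> window=[6, 20] -> max=20
step 3: append 6 -> window=[20, 6] -> max=20
step 4: append 4 -> window=[6, 4] -> max=6
step 5: append 9 -> window=[4, 9] -> max=9
step 6: append 26 -> window=[9, 26] -> max=26
Window #5 max = 26

Answer: 26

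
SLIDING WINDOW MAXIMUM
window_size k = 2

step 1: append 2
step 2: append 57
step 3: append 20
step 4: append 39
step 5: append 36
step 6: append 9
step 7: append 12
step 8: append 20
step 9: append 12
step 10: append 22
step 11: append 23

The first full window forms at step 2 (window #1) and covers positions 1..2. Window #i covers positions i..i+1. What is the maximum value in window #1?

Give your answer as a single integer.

Answer: 57

Derivation:
step 1: append 2 -> window=[2] (not full yet)
step 2: append 57 -> window=[2, 57] -> max=57
Window #1 max = 57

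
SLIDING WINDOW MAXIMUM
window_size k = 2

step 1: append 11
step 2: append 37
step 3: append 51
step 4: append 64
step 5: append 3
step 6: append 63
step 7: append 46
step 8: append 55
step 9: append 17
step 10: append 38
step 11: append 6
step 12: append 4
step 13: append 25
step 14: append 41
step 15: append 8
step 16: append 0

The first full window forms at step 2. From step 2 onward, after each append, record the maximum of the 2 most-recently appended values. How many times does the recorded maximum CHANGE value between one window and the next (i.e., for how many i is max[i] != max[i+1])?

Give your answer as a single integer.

Answer: 9

Derivation:
step 1: append 11 -> window=[11] (not full yet)
step 2: append 37 -> window=[11, 37] -> max=37
step 3: append 51 -> window=[37, 51] -> max=51
step 4: append 64 -> window=[51, 64] -> max=64
step 5: append 3 -> window=[64, 3] -> max=64
step 6: append 63 -> window=[3, 63] -> max=63
step 7: append 46 -> window=[63, 46] -> max=63
step 8: append 55 -> window=[46, 55] -> max=55
step 9: append 17 -> window=[55, 17] -> max=55
step 10: append 38 -> window=[17, 38] -> max=38
step 11: append 6 -> window=[38, 6] -> max=38
step 12: append 4 -> window=[6, 4] -> max=6
step 13: append 25 -> window=[4, 25] -> max=25
step 14: append 41 -> window=[25, 41] -> max=41
step 15: append 8 -> window=[41, 8] -> max=41
step 16: append 0 -> window=[8, 0] -> max=8
Recorded maximums: 37 51 64 64 63 63 55 55 38 38 6 25 41 41 8
Changes between consecutive maximums: 9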